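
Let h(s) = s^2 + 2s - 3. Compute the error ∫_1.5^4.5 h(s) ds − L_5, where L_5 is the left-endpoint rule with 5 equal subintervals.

7.02

Exact integral: ∫_1.5^4.5 h(s) ds = 38.25.
L_5 = 31.23.
Error = 38.25 − 31.23 = 7.02.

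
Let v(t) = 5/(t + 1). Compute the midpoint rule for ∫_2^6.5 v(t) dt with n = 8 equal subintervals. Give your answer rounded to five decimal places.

Δt = (6.5 − 2)/8 = 0.5625.
Midpoints: 2.28125, 2.84375, 3.40625, 3.96875, 4.53125, 5.09375, 5.65625, 6.21875.
v(2.28125) = 32/21, v(2.84375) = 160/123, v(3.40625) = 160/141, v(3.96875) = 160/159, v(4.53125) = 160/177, v(5.09375) = 32/39, v(5.65625) = 160/213, v(6.21875) = 160/231.
Sum = Δt · [v(2.28125) + v(2.84375) + v(3.40625) + ...].
Sum ≈ 4.57534.

4.57534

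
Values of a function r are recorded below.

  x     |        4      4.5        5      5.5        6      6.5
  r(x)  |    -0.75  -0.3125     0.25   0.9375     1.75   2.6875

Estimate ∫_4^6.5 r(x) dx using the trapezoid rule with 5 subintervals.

Δx = 0.5.
T_5 = (0.5/2)·[(-0.75) + 2·(-0.3125) + 2·0.25 + 2·0.9375 + 2·1.75 + 2.6875] = 1.796875.

1.796875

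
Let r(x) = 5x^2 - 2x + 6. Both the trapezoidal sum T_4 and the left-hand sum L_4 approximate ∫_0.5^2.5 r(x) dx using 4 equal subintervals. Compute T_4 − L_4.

T_4 = 32.25.
L_4 = 25.75.
T_4 − L_4 = 6.5.

6.5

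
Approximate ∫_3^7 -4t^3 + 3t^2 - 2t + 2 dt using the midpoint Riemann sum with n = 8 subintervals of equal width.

-2031.25

Δt = (7 − 3)/8 = 0.5.
Midpoints: 3.25, 3.75, 4.25, 4.75, 5.25, 5.75, 6.25, 6.75.
f(3.25) = -110.125, f(3.75) = -174.25, f(4.25) = -259.375, f(4.75) = -368.5, f(5.25) = -504.625, f(5.75) = -670.75, f(6.25) = -869.875, f(6.75) = -1105.
Sum = Δt · [f(3.25) + f(3.75) + f(4.25) + ...].
Sum = -2031.25.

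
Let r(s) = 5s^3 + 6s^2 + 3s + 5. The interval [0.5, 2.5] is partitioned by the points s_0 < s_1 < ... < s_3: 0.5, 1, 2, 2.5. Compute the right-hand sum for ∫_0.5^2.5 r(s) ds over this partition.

148.5625

Subinterval widths: 0.5, 1, 0.5.
Right endpoints: 1, 2, 2.5.
r(1) = 19, r(2) = 75, r(2.5) = 128.125.
Sum = Σ Δs_i · r(s_i).
Sum = 148.5625.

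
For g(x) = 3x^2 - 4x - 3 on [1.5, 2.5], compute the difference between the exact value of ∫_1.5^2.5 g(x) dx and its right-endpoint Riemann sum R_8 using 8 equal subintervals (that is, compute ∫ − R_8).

-0.5078125

Exact integral: ∫_1.5^2.5 g(x) dx = 1.25.
R_8 = 1.7578125.
Error = 1.25 − 1.7578125 = -0.5078125.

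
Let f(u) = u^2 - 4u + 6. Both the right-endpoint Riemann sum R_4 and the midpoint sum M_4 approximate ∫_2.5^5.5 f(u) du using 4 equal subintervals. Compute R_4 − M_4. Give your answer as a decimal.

4.921875

R_4 = 25.03125.
M_4 = 20.109375.
R_4 − M_4 = 4.921875.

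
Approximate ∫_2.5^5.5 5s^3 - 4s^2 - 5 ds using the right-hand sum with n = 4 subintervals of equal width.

1141.40625

Δs = (5.5 − 2.5)/4 = 0.75.
Right endpoints: 3.25, 4, 4.75, 5.5.
f(3.25) = 124.390625, f(4) = 251, f(4.75) = 440.609375, f(5.5) = 705.875.
Sum = Δs · [f(3.25) + f(4) + f(4.75) + f(5.5)].
Sum = 1141.40625.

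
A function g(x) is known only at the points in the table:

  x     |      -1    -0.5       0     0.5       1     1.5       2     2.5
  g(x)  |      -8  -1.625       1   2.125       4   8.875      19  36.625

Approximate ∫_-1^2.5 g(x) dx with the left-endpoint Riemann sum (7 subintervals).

12.6875

Δx = 0.5.
Sum = 0.5·[(-8) + (-1.625) + 1 + 2.125 + 4 + 8.875 + 19] = 12.6875.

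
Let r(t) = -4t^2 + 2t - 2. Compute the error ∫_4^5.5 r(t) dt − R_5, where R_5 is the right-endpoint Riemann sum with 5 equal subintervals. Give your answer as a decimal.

8.19

Exact integral: ∫_4^5.5 r(t) dt = -125.25.
R_5 = -133.44.
Error = -125.25 − (-133.44) = 8.19.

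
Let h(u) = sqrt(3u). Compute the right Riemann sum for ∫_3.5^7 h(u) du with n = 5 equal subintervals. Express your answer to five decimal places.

Δu = (7 − 3.5)/5 = 0.7.
Right endpoints: 4.2, 4.9, 5.6, 6.3, 7.
h(4.2) ≈ 3.54965, h(4.9) ≈ 3.83406, h(5.6) ≈ 4.09878, h(6.3) ≈ 4.34741, h(7) ≈ 4.58258.
Sum = Δu · [h(4.2) + h(4.9) + h(5.6) + h(6.3) + h(7)].
Sum ≈ 14.28873.

14.28873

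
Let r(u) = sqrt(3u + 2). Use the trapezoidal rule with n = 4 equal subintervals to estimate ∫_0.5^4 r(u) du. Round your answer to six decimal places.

10.160361

Δu = (4 − 0.5)/4 = 0.875.
r(0.5) ≈ 1.870829, r(1.375) ≈ 2.474874, r(2.25) ≈ 2.958040, r(3.125) ≈ 3.372684, r(4) ≈ 3.741657.
T_4 = (Δu/2)·[r(u_0) + 2r(u_1) + 2r(u_2) + 2r(u_3) + r(u_4)].
Sum ≈ 10.160361.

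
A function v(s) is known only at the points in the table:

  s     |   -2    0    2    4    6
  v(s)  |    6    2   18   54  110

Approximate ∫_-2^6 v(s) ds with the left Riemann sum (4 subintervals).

160

Δs = 2.
Sum = 2·[6 + 2 + 18 + 54] = 160.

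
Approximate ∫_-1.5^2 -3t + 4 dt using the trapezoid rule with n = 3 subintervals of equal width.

11.375

Δt = (2 − (-1.5))/3 = 7/6.
f(-1.5) = 8.5, f(-1/3) = 5, f(5/6) = 1.5, f(2) = -2.
T_3 = (Δt/2)·[f(t_0) + 2f(t_1) + 2f(t_2) + f(t_3)].
Sum = 11.375.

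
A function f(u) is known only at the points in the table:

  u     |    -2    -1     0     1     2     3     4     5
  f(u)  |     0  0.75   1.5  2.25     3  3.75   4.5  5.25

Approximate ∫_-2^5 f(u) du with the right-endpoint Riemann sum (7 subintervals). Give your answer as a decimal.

Δu = 1.
Sum = 1·[0.75 + 1.5 + 2.25 + 3 + 3.75 + 4.5 + 5.25] = 21.

21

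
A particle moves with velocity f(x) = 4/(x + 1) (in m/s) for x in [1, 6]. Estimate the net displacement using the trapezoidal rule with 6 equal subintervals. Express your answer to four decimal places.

Δx = (6 − 1)/6 = 5/6.
f(1) = 2, f(11/6) = 24/17, f(8/3) = 12/11, f(3.5) = 8/9, f(13/3) = 0.75, f(31/6) = 24/37, f(6) = 4/7.
T_6 = (Δx/2)·[f(x_0) + 2f(x_1) + ... + 2f(x_{5}) + f(x_6)].
Sum ≈ 5.0633.

5.0633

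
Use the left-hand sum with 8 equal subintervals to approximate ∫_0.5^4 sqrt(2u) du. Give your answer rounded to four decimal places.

6.7990

Δu = (4 − 0.5)/8 = 0.4375.
Left endpoints: 0.5, 0.9375, 1.375, 1.8125, 2.25, 2.6875, 3.125, 3.5625.
f(0.5) ≈ 1.0000, f(0.9375) ≈ 1.3693, f(1.375) ≈ 1.6583, f(1.8125) ≈ 1.9039, f(2.25) ≈ 2.1213, f(2.6875) ≈ 2.3184, f(3.125) ≈ 2.5000, f(3.5625) ≈ 2.6693.
Sum = Δu · [f(0.5) + f(0.9375) + f(1.375) + ...].
Sum ≈ 6.7990.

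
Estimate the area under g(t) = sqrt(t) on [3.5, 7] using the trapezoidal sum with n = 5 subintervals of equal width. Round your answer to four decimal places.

7.9784

Δt = (7 − 3.5)/5 = 0.7.
g(3.5) ≈ 1.8708, g(4.2) ≈ 2.0494, g(4.9) ≈ 2.2136, g(5.6) ≈ 2.3664, g(6.3) ≈ 2.5100, g(7) ≈ 2.6458.
T_5 = (Δt/2)·[g(t_0) + 2g(t_1) + ... + 2g(t_{4}) + g(t_5)].
Sum ≈ 7.9784.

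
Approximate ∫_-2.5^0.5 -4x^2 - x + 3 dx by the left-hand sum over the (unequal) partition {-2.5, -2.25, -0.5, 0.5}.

Subinterval widths: 0.25, 1.75, 1.
Left endpoints: -2.5, -2.25, -0.5.
f(-2.5) = -19.5, f(-2.25) = -15, f(-0.5) = 2.5.
Sum = Σ Δx_i · f(x_i).
Sum = -28.625.

-28.625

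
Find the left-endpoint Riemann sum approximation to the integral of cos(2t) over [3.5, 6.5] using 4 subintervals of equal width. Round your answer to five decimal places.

Δt = (6.5 − 3.5)/4 = 0.75.
Left endpoints: 3.5, 4.25, 5, 5.75.
f(3.5) ≈ 0.75390, f(4.25) ≈ -0.60201, f(5) ≈ -0.83907, f(5.75) ≈ 0.48330.
Sum = Δt · [f(3.5) + f(4.25) + f(5) + f(5.75)].
Sum ≈ -0.15291.

-0.15291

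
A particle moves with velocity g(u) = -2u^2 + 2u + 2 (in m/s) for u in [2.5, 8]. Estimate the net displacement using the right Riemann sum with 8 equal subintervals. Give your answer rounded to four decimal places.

-298.9551

Δu = (8 − 2.5)/8 = 0.6875.
Right endpoints: 3.1875, 3.875, 4.5625, 5.25, 5.9375, 6.625, 7.3125, 8.
g(3.1875) = -11.9453125, g(3.875) = -20.28125, g(4.5625) = -30.5078125, g(5.25) = -42.625, g(5.9375) = -56.6328125, g(6.625) = -72.53125, g(7.3125) = -90.3203125, g(8) = -110.
Sum = Δu · [g(3.1875) + g(3.875) + g(4.5625) + ...].
Sum ≈ -298.9551.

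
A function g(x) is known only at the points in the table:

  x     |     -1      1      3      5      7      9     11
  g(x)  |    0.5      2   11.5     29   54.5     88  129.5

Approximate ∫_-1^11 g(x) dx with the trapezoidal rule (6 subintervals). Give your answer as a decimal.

Δx = 2.
T_6 = (2/2)·[0.5 + 2·2 + 2·11.5 + 2·29 + 2·54.5 + 2·88 + 129.5] = 500.

500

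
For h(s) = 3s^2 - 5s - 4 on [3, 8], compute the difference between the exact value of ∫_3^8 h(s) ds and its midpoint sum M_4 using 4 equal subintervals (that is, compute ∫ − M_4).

Exact integral: ∫_3^8 h(s) ds = 327.5.
M_4 = 325.546875.
Error = 327.5 − 325.546875 = 1.953125.

1.953125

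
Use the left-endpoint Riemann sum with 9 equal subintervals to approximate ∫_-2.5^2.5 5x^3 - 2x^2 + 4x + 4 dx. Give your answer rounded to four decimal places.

Δx = (2.5 − (-2.5))/9 = 5/9.
Left endpoints: -2.5, -35/18, -25/18, -5/6, -5/18, 5/18, 5/6, 25/18, 35/18.
f(-2.5) = -96.625, f(-35/18) = -280507/5832, f(-25/18) = -109697/5832, f(-5/6) = -781/216, f(-5/18) = 15323/5832, f(5/18) = 29533/5832, f(5/6) = 1909/216, f(25/18) = 111353/5832, f(35/18) = 238963/5832.
Sum = Δx · [f(-2.5) + f(-35/18) + f(-25/18) + ...].
Sum ≈ -50.3061.

-50.3061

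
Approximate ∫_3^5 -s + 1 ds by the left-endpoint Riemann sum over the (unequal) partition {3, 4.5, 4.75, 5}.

-4.8125

Subinterval widths: 1.5, 0.25, 0.25.
Left endpoints: 3, 4.5, 4.75.
f(3) = -2, f(4.5) = -3.5, f(4.75) = -3.75.
Sum = Σ Δs_i · f(s_i).
Sum = -4.8125.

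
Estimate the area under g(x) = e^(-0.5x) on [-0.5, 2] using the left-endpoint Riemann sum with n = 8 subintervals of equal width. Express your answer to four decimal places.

Δx = (2 − (-0.5))/8 = 0.3125.
Left endpoints: -0.5, -0.1875, 0.125, 0.4375, 0.75, 1.0625, 1.375, 1.6875.
g(-0.5) ≈ 1.2840, g(-0.1875) ≈ 1.0983, g(0.125) ≈ 0.9394, g(0.4375) ≈ 0.8035, g(0.75) ≈ 0.6873, g(1.0625) ≈ 0.5879, g(1.375) ≈ 0.5028, g(1.6875) ≈ 0.4301.
Sum = Δx · [g(-0.5) + g(-0.1875) + g(0.125) + ...].
Sum ≈ 1.9792.

1.9792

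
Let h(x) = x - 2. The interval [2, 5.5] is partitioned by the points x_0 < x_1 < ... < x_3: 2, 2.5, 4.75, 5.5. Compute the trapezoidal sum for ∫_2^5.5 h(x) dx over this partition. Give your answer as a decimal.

6.125

Subinterval widths: 0.5, 2.25, 0.75.
h(2) = 0, h(2.5) = 0.5, h(4.75) = 2.75, h(5.5) = 3.5.
On each subinterval the trapezoid contributes (Δx_i/2)·[h(x_{i-1}) + h(x_i)].
Sum = 6.125.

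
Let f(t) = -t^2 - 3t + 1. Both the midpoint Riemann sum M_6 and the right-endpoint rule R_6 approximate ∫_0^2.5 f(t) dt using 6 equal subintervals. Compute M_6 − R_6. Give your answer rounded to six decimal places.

M_6 ≈ -12.04716435.
R_6 ≈ -15.02025463.
M_6 − R_6 ≈ 2.973090.

2.973090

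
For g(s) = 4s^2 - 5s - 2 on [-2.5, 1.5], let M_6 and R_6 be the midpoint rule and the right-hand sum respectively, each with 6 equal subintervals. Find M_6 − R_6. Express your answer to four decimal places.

M_6 ≈ 26.740741.
R_6 ≈ 16.518519.
M_6 − R_6 ≈ 10.2222.

10.2222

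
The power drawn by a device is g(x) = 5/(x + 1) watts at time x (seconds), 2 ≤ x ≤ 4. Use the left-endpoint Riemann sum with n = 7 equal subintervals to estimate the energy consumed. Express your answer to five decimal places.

2.65178

Δx = (4 − 2)/7 = 2/7.
Left endpoints: 2, 16/7, 18/7, 20/7, 22/7, 24/7, 26/7.
g(2) = 5/3, g(16/7) = 35/23, g(18/7) = 1.4, g(20/7) = 35/27, g(22/7) = 35/29, g(24/7) = 35/31, g(26/7) = 35/33.
Sum = Δx · [g(2) + g(16/7) + g(18/7) + ...].
Sum ≈ 2.65178.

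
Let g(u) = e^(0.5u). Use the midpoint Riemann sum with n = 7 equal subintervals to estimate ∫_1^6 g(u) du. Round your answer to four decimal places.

36.6784

Δu = (6 − 1)/7 = 5/7.
Midpoints: 19/14, 29/14, 39/14, 3.5, 59/14, 69/14, 79/14.
g(19/14) ≈ 1.9711, g(29/14) ≈ 2.8171, g(39/14) ≈ 4.0263, g(3.5) ≈ 5.7546, g(59/14) ≈ 8.2247, g(69/14) ≈ 11.7551, g(79/14) ≈ 16.8008.
Sum = Δu · [g(19/14) + g(29/14) + g(39/14) + ...].
Sum ≈ 36.6784.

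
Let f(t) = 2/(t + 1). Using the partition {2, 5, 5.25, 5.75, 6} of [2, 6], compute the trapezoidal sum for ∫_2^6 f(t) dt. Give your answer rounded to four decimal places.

Subinterval widths: 3, 0.25, 0.5, 0.25.
f(2) = 2/3, f(5) = 1/3, f(5.25) = 0.32, f(5.75) = 8/27, f(6) = 2/7.
On each subinterval the trapezoid contributes (Δt_i/2)·[f(t_{i-1}) + f(t_i)].
Sum ≈ 1.8085.

1.8085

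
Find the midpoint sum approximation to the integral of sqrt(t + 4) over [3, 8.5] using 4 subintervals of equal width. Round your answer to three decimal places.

Δt = (8.5 − 3)/4 = 1.375.
Midpoints: 3.6875, 5.0625, 6.4375, 7.8125.
f(3.6875) ≈ 2.773, f(5.0625) ≈ 3.010, f(6.4375) ≈ 3.231, f(7.8125) ≈ 3.437.
Sum = Δt · [f(3.6875) + f(5.0625) + f(6.4375) + f(7.8125)].
Sum ≈ 17.120.

17.120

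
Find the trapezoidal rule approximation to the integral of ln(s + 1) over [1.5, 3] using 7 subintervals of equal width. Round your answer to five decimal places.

Δs = (3 − 1.5)/7 = 3/14.
f(1.5) ≈ 0.91629, f(12/7) ≈ 0.99853, f(27/14) ≈ 1.07451, f(15/7) ≈ 1.14513, f(33/14) ≈ 1.21109, f(18/7) ≈ 1.27297, f(39/14) ≈ 1.33123, f(3) ≈ 1.38629.
T_7 = (Δs/2)·[f(s_0) + 2f(s_1) + ... + 2f(s_{6}) + f(s_7)].
Sum ≈ 1.75388.

1.75388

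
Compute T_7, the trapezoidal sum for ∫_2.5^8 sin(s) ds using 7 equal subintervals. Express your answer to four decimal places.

-0.6216

Δs = (8 − 2.5)/7 = 11/14.
f(2.5) ≈ 0.5985, f(23/7) ≈ -0.1436, f(57/14) ≈ -0.8015, f(34/7) ≈ -0.9895, f(79/14) ≈ -0.5975, f(45/7) ≈ 0.1449, f(101/14) ≈ 0.8023, f(8) ≈ 0.9894.
T_7 = (Δs/2)·[f(s_0) + 2f(s_1) + ... + 2f(s_{6}) + f(s_7)].
Sum ≈ -0.6216.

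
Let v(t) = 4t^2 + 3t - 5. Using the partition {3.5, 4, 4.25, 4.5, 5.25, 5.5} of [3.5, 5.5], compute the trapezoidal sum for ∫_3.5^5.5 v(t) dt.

182.0625

Subinterval widths: 0.5, 0.25, 0.25, 0.75, 0.25.
v(3.5) = 54.5, v(4) = 71, v(4.25) = 80, v(4.5) = 89.5, v(5.25) = 121, v(5.5) = 132.5.
On each subinterval the trapezoid contributes (Δt_i/2)·[v(t_{i-1}) + v(t_i)].
Sum = 182.0625.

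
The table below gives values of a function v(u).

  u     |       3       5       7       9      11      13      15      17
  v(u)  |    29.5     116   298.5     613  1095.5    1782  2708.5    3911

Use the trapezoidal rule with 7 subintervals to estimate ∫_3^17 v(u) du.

Δu = 2.
T_7 = (2/2)·[29.5 + 2·116 + 2·298.5 + 2·613 + 2·1095.5 + 2·1782 + 2·2708.5 + 3911] = 17167.5.

17167.5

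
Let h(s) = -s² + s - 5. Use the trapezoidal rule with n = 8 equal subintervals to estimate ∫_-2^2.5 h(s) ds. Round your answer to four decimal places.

-29.4873

Δs = (2.5 − (-2))/8 = 0.5625.
h(-2) = -11, h(-1.4375) = -8.50390625, h(-0.875) = -6.640625, h(-0.3125) = -5.41015625, h(0.25) = -4.8125, h(0.8125) = -4.84765625, h(1.375) = -5.515625, h(1.9375) = -6.81640625, h(2.5) = -8.75.
T_8 = (Δs/2)·[h(s_0) + 2h(s_1) + ... + 2h(s_{7}) + h(s_8)].
Sum ≈ -29.4873.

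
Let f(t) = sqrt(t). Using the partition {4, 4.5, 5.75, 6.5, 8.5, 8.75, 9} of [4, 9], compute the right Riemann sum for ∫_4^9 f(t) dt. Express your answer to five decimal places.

13.29065

Subinterval widths: 0.5, 1.25, 0.75, 2, 0.25, 0.25.
Right endpoints: 4.5, 5.75, 6.5, 8.5, 8.75, 9.
f(4.5) ≈ 2.12132, f(5.75) ≈ 2.39792, f(6.5) ≈ 2.54951, f(8.5) ≈ 2.91548, f(8.75) ≈ 2.95804, f(9) ≈ 3.00000.
Sum = Σ Δt_i · f(t_i).
Sum ≈ 13.29065.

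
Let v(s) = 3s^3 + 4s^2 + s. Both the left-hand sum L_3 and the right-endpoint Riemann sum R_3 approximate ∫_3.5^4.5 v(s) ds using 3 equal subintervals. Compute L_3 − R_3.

L_3 ≈ 234.4490741.
R_3 ≈ 293.6990741.
L_3 − R_3 = -59.25.

-59.25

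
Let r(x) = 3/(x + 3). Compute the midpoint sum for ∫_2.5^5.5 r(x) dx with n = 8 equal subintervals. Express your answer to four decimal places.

1.3056

Δx = (5.5 − 2.5)/8 = 0.375.
Midpoints: 2.6875, 3.0625, 3.4375, 3.8125, 4.1875, 4.5625, 4.9375, 5.3125.
r(2.6875) = 48/91, r(3.0625) = 48/97, r(3.4375) = 48/103, r(3.8125) = 48/109, r(4.1875) = 48/115, r(4.5625) = 48/121, r(4.9375) = 48/127, r(5.3125) = 48/133.
Sum = Δx · [r(2.6875) + r(3.0625) + r(3.4375) + ...].
Sum ≈ 1.3056.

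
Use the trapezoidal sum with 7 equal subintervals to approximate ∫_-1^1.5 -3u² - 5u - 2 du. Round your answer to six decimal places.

Δu = (1.5 − (-1))/7 = 5/14.
f(-1) = 0, f(-9/14) = -5/196, f(-2/7) = -40/49, f(1/14) = -465/196, f(3/7) = -230/49, f(11/14) = -1525/196, f(8/7) = -570/49, f(1.5) = -16.25.
T_7 = (Δu/2)·[f(u_0) + 2f(u_1) + ... + 2f(u_{6}) + f(u_7)].
Sum ≈ -12.659439.

-12.659439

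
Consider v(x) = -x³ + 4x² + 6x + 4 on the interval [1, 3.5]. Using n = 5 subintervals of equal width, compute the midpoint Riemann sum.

Δx = (3.5 − 1)/5 = 0.5.
Midpoints: 1.25, 1.75, 2.25, 2.75, 3.25.
v(1.25) = 15.796875, v(1.75) = 21.390625, v(2.25) = 26.359375, v(2.75) = 29.953125, v(3.25) = 31.421875.
Sum = Δx · [v(1.25) + v(1.75) + v(2.25) + v(2.75) + v(3.25)].
Sum = 62.4609375.

62.4609375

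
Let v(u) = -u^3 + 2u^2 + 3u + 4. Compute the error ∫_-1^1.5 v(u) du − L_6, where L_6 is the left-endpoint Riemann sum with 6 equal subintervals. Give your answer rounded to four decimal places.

Exact integral: ∫_-1^1.5 v(u) du ≈ 13.776042.
L_6 ≈ 12.694589.
Error ≈ 13.776042 − 12.694589 ≈ 1.0815.

1.0815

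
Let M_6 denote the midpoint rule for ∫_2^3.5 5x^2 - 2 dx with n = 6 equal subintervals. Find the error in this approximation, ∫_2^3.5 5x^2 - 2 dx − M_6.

Exact integral: ∫_2^3.5 f(x) dx = 55.125.
M_6 = 55.0859375.
Error = 55.125 − 55.0859375 = 0.0390625.

0.0390625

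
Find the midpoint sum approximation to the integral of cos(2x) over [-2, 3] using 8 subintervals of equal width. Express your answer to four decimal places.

-0.5534

Δx = (3 − (-2))/8 = 0.625.
Midpoints: -1.6875, -1.0625, -0.4375, 0.1875, 0.8125, 1.4375, 2.0625, 2.6875.
f(-1.6875) ≈ -0.9729, f(-1.0625) ≈ -0.5263, f(-0.4375) ≈ 0.6410, f(0.1875) ≈ 0.9305, f(0.8125) ≈ -0.0542, f(1.4375) ≈ -0.9647, f(2.0625) ≈ -0.5542, f(2.6875) ≈ 0.6152.
Sum = Δx · [f(-1.6875) + f(-1.0625) + f(-0.4375) + ...].
Sum ≈ -0.5534.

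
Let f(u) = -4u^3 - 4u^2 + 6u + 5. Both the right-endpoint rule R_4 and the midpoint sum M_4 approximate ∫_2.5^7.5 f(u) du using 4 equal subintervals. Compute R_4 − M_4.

-1246.875

R_4 = -4696.875.
M_4 = -3450.
R_4 − M_4 = -1246.875.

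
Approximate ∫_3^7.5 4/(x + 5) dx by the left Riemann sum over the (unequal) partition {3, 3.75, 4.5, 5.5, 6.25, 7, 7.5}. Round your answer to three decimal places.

1.858

Subinterval widths: 0.75, 0.75, 1, 0.75, 0.75, 0.5.
Left endpoints: 3, 3.75, 4.5, 5.5, 6.25, 7.
f(3) = 0.5, f(3.75) = 16/35, f(4.5) = 8/19, f(5.5) = 8/21, f(6.25) = 16/45, f(7) = 1/3.
Sum = Σ Δx_i · f(x_i).
Sum ≈ 1.858.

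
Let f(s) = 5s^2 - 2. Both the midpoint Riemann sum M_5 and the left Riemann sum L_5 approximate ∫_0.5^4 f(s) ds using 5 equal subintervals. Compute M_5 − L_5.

M_5 = 98.74375.
L_5 = 73.325.
M_5 − L_5 = 25.41875.

25.41875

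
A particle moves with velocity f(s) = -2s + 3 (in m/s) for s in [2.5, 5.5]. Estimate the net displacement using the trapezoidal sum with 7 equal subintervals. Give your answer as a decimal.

Δs = (5.5 − 2.5)/7 = 3/7.
f(2.5) = -2, f(41/14) = -20/7, f(47/14) = -26/7, f(53/14) = -32/7, f(59/14) = -38/7, f(65/14) = -44/7, f(71/14) = -50/7, f(5.5) = -8.
T_7 = (Δs/2)·[f(s_0) + 2f(s_1) + ... + 2f(s_{6}) + f(s_7)].
Sum = -15.

-15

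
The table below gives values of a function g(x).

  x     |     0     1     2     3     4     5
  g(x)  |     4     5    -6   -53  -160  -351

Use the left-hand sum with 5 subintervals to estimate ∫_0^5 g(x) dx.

Δx = 1.
Sum = 1·[4 + 5 + (-6) + (-53) + (-160)] = -210.

-210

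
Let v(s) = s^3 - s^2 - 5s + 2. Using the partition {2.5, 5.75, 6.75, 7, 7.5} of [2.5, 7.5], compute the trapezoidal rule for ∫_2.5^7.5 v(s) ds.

599.35546875

Subinterval widths: 3.25, 1, 0.25, 0.5.
v(2.5) = -1.125, v(5.75) = 130.296875, v(6.75) = 230.234375, v(7) = 261, v(7.5) = 330.125.
On each subinterval the trapezoid contributes (Δs_i/2)·[v(s_{i-1}) + v(s_i)].
Sum = 599.35546875.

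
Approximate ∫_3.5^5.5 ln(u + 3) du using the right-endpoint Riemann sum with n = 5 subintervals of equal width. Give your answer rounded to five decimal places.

4.07702

Δu = (5.5 − 3.5)/5 = 0.4.
Right endpoints: 3.9, 4.3, 4.7, 5.1, 5.5.
f(3.9) ≈ 1.93152, f(4.3) ≈ 1.98787, f(4.7) ≈ 2.04122, f(5.1) ≈ 2.09186, f(5.5) ≈ 2.14007.
Sum = Δu · [f(3.9) + f(4.3) + f(4.7) + f(5.1) + f(5.5)].
Sum ≈ 4.07702.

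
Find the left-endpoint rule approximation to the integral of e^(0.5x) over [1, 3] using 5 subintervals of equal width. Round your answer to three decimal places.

5.118

Δx = (3 − 1)/5 = 0.4.
Left endpoints: 1, 1.4, 1.8, 2.2, 2.6.
f(1) ≈ 1.649, f(1.4) ≈ 2.014, f(1.8) ≈ 2.460, f(2.2) ≈ 3.004, f(2.6) ≈ 3.669.
Sum = Δx · [f(1) + f(1.4) + f(1.8) + f(2.2) + f(2.6)].
Sum ≈ 5.118.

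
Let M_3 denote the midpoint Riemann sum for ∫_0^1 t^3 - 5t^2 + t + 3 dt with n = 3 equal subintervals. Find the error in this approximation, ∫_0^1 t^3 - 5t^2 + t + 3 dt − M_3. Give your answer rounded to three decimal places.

-0.032

Exact integral: ∫_0^1 f(t) dt ≈ 2.08333.
M_3 ≈ 2.11574.
Error ≈ 2.08333 − 2.11574 ≈ -0.032.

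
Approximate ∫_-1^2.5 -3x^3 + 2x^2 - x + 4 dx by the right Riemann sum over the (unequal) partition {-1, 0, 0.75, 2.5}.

-51.19921875

Subinterval widths: 1, 0.75, 1.75.
Right endpoints: 0, 0.75, 2.5.
f(0) = 4, f(0.75) = 3.109375, f(2.5) = -32.875.
Sum = Σ Δx_i · f(x_i).
Sum = -51.19921875.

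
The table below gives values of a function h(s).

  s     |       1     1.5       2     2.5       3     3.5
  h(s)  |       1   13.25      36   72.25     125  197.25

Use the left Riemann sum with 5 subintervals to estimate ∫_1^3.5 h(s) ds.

123.75

Δs = 0.5.
Sum = 0.5·[1 + 13.25 + 36 + 72.25 + 125] = 123.75.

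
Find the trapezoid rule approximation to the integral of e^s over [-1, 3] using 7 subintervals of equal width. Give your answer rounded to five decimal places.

20.25129

Δs = (3 − (-1))/7 = 4/7.
f(-1) ≈ 0.36788, f(-3/7) ≈ 0.65144, f(1/7) ≈ 1.15356, f(5/7) ≈ 2.04273, f(9/7) ≈ 3.61725, f(13/7) ≈ 6.40541, f(17/7) ≈ 11.34267, f(3) ≈ 20.08554.
T_7 = (Δs/2)·[f(s_0) + 2f(s_1) + ... + 2f(s_{6}) + f(s_7)].
Sum ≈ 20.25129.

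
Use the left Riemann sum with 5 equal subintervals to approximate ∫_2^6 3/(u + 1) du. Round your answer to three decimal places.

2.785

Δu = (6 − 2)/5 = 0.8.
Left endpoints: 2, 2.8, 3.6, 4.4, 5.2.
f(2) = 1, f(2.8) = 15/19, f(3.6) = 15/23, f(4.4) = 5/9, f(5.2) = 15/31.
Sum = Δu · [f(2) + f(2.8) + f(3.6) + f(4.4) + f(5.2)].
Sum ≈ 2.785.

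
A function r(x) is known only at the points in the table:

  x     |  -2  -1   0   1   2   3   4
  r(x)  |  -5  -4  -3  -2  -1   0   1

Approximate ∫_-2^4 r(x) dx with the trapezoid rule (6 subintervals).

-12

Δx = 1.
T_6 = (1/2)·[(-5) + 2·(-4) + 2·(-3) + 2·(-2) + 2·(-1) + 2·0 + 1] = -12.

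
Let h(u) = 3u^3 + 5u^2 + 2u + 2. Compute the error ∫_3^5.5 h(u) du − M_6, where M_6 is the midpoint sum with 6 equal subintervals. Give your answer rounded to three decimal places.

Exact integral: ∫_3^5.5 h(u) du ≈ 884.08854.
M_6 ≈ 882.52423.
Error ≈ 884.08854 − 882.52423 ≈ 1.564.

1.564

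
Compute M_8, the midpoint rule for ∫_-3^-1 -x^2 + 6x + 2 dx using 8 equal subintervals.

-28.65625

Δx = (-1 − (-3))/8 = 0.25.
Midpoints: -2.875, -2.625, -2.375, -2.125, -1.875, -1.625, -1.375, -1.125.
f(-2.875) = -23.515625, f(-2.625) = -20.640625, f(-2.375) = -17.890625, f(-2.125) = -15.265625, f(-1.875) = -12.765625, f(-1.625) = -10.390625, f(-1.375) = -8.140625, f(-1.125) = -6.015625.
Sum = Δx · [f(-2.875) + f(-2.625) + f(-2.375) + ...].
Sum = -28.65625.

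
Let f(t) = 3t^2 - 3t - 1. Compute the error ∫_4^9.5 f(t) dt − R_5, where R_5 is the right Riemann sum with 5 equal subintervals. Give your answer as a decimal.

Exact integral: ∫_4^9.5 f(t) dt = 676.5.
R_5 = 793.265.
Error = 676.5 − 793.265 = -116.765.

-116.765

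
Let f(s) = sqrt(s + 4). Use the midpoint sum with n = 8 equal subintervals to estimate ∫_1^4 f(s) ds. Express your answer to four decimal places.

Δs = (4 − 1)/8 = 0.375.
Midpoints: 1.1875, 1.5625, 1.9375, 2.3125, 2.6875, 3.0625, 3.4375, 3.8125.
f(1.1875) ≈ 2.2776, f(1.5625) ≈ 2.3585, f(1.9375) ≈ 2.4367, f(2.3125) ≈ 2.5125, f(2.6875) ≈ 2.5860, f(3.0625) ≈ 2.6575, f(3.4375) ≈ 2.7272, f(3.8125) ≈ 2.7951.
Sum = Δs · [f(1.1875) + f(1.5625) + f(1.9375) + ...].
Sum ≈ 7.6317.

7.6317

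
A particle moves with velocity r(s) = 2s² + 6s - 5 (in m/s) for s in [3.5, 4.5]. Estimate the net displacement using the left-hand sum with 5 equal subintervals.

48.98

Δs = (4.5 − 3.5)/5 = 0.2.
Left endpoints: 3.5, 3.7, 3.9, 4.1, 4.3.
r(3.5) = 40.5, r(3.7) = 44.58, r(3.9) = 48.82, r(4.1) = 53.22, r(4.3) = 57.78.
Sum = Δs · [r(3.5) + r(3.7) + r(3.9) + r(4.1) + r(4.3)].
Sum = 48.98.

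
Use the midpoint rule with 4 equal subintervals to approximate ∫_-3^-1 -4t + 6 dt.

Δt = (-1 − (-3))/4 = 0.5.
Midpoints: -2.75, -2.25, -1.75, -1.25.
f(-2.75) = 17, f(-2.25) = 15, f(-1.75) = 13, f(-1.25) = 11.
Sum = Δt · [f(-2.75) + f(-2.25) + f(-1.75) + f(-1.25)].
Sum = 28.

28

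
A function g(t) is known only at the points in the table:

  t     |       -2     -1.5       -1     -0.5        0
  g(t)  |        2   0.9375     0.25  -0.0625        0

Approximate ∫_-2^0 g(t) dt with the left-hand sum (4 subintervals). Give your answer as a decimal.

Δt = 0.5.
Sum = 0.5·[2 + 0.9375 + 0.25 + (-0.0625)] = 1.5625.

1.5625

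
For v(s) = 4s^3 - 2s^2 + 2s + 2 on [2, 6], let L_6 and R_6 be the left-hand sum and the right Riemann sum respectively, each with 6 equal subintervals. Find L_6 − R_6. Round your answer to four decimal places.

-517.3333

L_6 ≈ 936.296296.
R_6 ≈ 1453.629630.
L_6 − R_6 ≈ -517.3333.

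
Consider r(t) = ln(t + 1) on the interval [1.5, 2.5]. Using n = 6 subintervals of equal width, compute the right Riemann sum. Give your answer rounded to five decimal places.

1.12172

Δt = (2.5 − 1.5)/6 = 1/6.
Right endpoints: 5/3, 11/6, 2, 13/6, 7/3, 2.5.
r(5/3) ≈ 0.98083, r(11/6) ≈ 1.04145, r(2) ≈ 1.09861, r(13/6) ≈ 1.15268, r(7/3) ≈ 1.20397, r(2.5) ≈ 1.25276.
Sum = Δt · [r(5/3) + r(11/6) + r(2) + ...].
Sum ≈ 1.12172.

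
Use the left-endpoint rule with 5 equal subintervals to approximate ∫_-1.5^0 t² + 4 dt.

Δt = (0 − (-1.5))/5 = 0.3.
Left endpoints: -1.5, -1.2, -0.9, -0.6, -0.3.
f(-1.5) = 6.25, f(-1.2) = 5.44, f(-0.9) = 4.81, f(-0.6) = 4.36, f(-0.3) = 4.09.
Sum = Δt · [f(-1.5) + f(-1.2) + f(-0.9) + f(-0.6) + f(-0.3)].
Sum = 7.485.

7.485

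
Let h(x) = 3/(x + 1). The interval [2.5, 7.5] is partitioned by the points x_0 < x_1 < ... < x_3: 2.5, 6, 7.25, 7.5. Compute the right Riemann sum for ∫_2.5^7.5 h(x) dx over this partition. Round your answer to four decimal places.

2.0428

Subinterval widths: 3.5, 1.25, 0.25.
Right endpoints: 6, 7.25, 7.5.
h(6) = 3/7, h(7.25) = 4/11, h(7.5) = 6/17.
Sum = Σ Δx_i · h(x_i).
Sum ≈ 2.0428.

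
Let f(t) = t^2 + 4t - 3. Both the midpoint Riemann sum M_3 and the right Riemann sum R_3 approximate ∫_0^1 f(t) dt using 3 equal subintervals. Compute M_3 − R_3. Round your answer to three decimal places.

M_3 ≈ -0.67593.
R_3 ≈ 0.18519.
M_3 − R_3 ≈ -0.861.

-0.861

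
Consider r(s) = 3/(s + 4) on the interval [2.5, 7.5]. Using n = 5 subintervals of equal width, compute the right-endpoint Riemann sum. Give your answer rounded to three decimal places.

1.615

Δs = (7.5 − 2.5)/5 = 1.
Right endpoints: 3.5, 4.5, 5.5, 6.5, 7.5.
r(3.5) = 0.4, r(4.5) = 6/17, r(5.5) = 6/19, r(6.5) = 2/7, r(7.5) = 6/23.
Sum = Δs · [r(3.5) + r(4.5) + r(5.5) + r(6.5) + r(7.5)].
Sum ≈ 1.615.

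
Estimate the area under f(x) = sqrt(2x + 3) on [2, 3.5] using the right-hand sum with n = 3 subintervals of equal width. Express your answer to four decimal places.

Δx = (3.5 − 2)/3 = 0.5.
Right endpoints: 2.5, 3, 3.5.
f(2.5) ≈ 2.8284, f(3) ≈ 3.0000, f(3.5) ≈ 3.1623.
Sum = Δx · [f(2.5) + f(3) + f(3.5)].
Sum ≈ 4.4954.

4.4954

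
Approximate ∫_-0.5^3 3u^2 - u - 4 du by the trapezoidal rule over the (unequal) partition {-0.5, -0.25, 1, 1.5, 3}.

11.484375

Subinterval widths: 0.25, 1.25, 0.5, 1.5.
f(-0.5) = -2.75, f(-0.25) = -3.5625, f(1) = -2, f(1.5) = 1.25, f(3) = 20.
On each subinterval the trapezoid contributes (Δu_i/2)·[f(u_{i-1}) + f(u_i)].
Sum = 11.484375.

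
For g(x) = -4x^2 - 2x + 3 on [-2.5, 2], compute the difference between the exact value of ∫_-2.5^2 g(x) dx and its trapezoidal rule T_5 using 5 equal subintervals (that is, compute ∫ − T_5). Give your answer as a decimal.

Exact integral: ∫_-2.5^2 g(x) dx = -15.75.
T_5 = -18.18.
Error = -15.75 − (-18.18) = 2.43.

2.43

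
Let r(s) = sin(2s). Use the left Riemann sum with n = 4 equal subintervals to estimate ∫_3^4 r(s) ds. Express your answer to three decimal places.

Δs = (4 − 3)/4 = 0.25.
Left endpoints: 3, 3.25, 3.5, 3.75.
r(3) ≈ -0.279, r(3.25) ≈ 0.215, r(3.5) ≈ 0.657, r(3.75) ≈ 0.938.
Sum = Δs · [r(3) + r(3.25) + r(3.5) + r(3.75)].
Sum ≈ 0.383.

0.383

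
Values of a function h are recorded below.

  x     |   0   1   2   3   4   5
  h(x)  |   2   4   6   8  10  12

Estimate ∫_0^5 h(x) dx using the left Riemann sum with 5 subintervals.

Δx = 1.
Sum = 1·[2 + 4 + 6 + 8 + 10] = 30.

30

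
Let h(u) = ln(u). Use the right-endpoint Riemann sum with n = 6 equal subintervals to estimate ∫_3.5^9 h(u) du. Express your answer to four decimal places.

10.3110

Δu = (9 − 3.5)/6 = 11/12.
Right endpoints: 53/12, 16/3, 6.25, 43/6, 97/12, 9.
h(53/12) ≈ 1.4854, h(16/3) ≈ 1.6740, h(6.25) ≈ 1.8326, h(43/6) ≈ 1.9694, h(97/12) ≈ 2.0898, h(9) ≈ 2.1972.
Sum = Δu · [h(53/12) + h(16/3) + h(6.25) + ...].
Sum ≈ 10.3110.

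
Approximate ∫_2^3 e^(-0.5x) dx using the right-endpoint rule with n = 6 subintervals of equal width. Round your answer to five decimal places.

0.27760

Δx = (3 − 2)/6 = 1/6.
Right endpoints: 13/6, 7/3, 2.5, 8/3, 17/6, 3.
f(13/6) ≈ 0.33847, f(7/3) ≈ 0.31140, f(2.5) ≈ 0.28650, f(8/3) ≈ 0.26360, f(17/6) ≈ 0.24252, f(3) ≈ 0.22313.
Sum = Δx · [f(13/6) + f(7/3) + f(2.5) + ...].
Sum ≈ 0.27760.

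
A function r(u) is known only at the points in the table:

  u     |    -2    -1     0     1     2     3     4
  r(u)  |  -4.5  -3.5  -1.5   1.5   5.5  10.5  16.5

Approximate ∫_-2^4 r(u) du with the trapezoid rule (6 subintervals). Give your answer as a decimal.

18.5

Δu = 1.
T_6 = (1/2)·[(-4.5) + 2·(-3.5) + 2·(-1.5) + 2·1.5 + 2·5.5 + 2·10.5 + 16.5] = 18.5.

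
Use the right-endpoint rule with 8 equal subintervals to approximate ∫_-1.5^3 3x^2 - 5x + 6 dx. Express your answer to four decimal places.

Δx = (3 − (-1.5))/8 = 0.5625.
Right endpoints: -0.9375, -0.375, 0.1875, 0.75, 1.3125, 1.875, 2.4375, 3.
f(-0.9375) = 13.32421875, f(-0.375) = 8.296875, f(0.1875) = 5.16796875, f(0.75) = 3.9375, f(1.3125) = 4.60546875, f(1.875) = 7.171875, f(2.4375) = 11.63671875, f(3) = 18.
Sum = Δx · [f(-0.9375) + f(-0.375) + f(0.1875) + ...].
Sum ≈ 40.5791.

40.5791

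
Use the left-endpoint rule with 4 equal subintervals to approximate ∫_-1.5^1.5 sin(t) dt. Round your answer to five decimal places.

-0.74812

Δt = (1.5 − (-1.5))/4 = 0.75.
Left endpoints: -1.5, -0.75, 0, 0.75.
f(-1.5) ≈ -0.99749, f(-0.75) ≈ -0.68164, f(0) ≈ 0.00000, f(0.75) ≈ 0.68164.
Sum = Δt · [f(-1.5) + f(-0.75) + f(0) + f(0.75)].
Sum ≈ -0.74812.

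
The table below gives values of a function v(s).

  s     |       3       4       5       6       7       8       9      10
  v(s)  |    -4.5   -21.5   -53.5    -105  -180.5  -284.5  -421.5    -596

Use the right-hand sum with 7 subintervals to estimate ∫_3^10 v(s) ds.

Δs = 1.
Sum = 1·[(-21.5) + (-53.5) + (-105) + (-180.5) + (-284.5) + (-421.5) + (-596)] = -1662.5.

-1662.5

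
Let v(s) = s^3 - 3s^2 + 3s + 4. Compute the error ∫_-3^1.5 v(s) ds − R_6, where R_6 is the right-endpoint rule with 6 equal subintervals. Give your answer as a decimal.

-21.83203125

Exact integral: ∫_-3^1.5 v(s) ds = -41.484375.
R_6 = -19.65234375.
Error = -41.484375 − (-19.65234375) = -21.83203125.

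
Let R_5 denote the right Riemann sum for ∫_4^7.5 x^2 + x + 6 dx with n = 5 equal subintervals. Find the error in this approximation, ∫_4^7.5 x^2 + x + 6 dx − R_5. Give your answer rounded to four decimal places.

Exact integral: ∫_4^7.5 f(x) dx ≈ 160.416667.
R_5 = 176.015.
Error ≈ 160.416667 − 176.015 ≈ -15.5983.

-15.5983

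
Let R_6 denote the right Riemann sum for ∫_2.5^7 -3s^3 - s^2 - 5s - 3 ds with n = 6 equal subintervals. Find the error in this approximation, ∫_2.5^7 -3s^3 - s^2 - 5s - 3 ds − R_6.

411.22265625

Exact integral: ∫_2.5^7 f(s) ds = -2000.953125.
R_6 = -2412.17578125.
Error = -2000.953125 − (-2412.17578125) = 411.22265625.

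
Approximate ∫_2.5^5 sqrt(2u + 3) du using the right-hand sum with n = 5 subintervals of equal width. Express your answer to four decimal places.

Δu = (5 − 2.5)/5 = 0.5.
Right endpoints: 3, 3.5, 4, 4.5, 5.
f(3) ≈ 3.0000, f(3.5) ≈ 3.1623, f(4) ≈ 3.3166, f(4.5) ≈ 3.4641, f(5) ≈ 3.6056.
Sum = Δu · [f(3) + f(3.5) + f(4) + f(4.5) + f(5)].
Sum ≈ 8.2743.

8.2743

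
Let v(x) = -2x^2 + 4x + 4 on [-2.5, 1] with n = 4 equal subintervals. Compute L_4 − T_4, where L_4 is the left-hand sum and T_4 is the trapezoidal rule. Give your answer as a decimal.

L_4 = -19.1953125.
T_4 = -8.4765625.
L_4 − T_4 = -10.71875.

-10.71875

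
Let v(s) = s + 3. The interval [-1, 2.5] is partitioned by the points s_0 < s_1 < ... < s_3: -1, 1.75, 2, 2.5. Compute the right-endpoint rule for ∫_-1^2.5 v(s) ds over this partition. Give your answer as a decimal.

17.0625

Subinterval widths: 2.75, 0.25, 0.5.
Right endpoints: 1.75, 2, 2.5.
v(1.75) = 4.75, v(2) = 5, v(2.5) = 5.5.
Sum = Σ Δs_i · v(s_i).
Sum = 17.0625.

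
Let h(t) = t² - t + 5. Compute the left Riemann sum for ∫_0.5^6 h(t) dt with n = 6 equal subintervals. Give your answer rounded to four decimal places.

Δt = (6 − 0.5)/6 = 11/12.
Left endpoints: 0.5, 17/12, 7/3, 3.25, 25/6, 61/12.
h(0.5) = 4.75, h(17/12) = 805/144, h(7/3) = 73/9, h(3.25) = 12.3125, h(25/6) = 655/36, h(61/12) = 3709/144.
Sum = Δt · [h(0.5) + h(17/12) + h(7/3) + ...].
Sum ≈ 68.4890.

68.4890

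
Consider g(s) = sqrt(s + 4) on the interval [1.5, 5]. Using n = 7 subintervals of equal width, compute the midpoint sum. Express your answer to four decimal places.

9.4014

Δs = (5 − 1.5)/7 = 0.5.
Midpoints: 1.75, 2.25, 2.75, 3.25, 3.75, 4.25, 4.75.
g(1.75) ≈ 2.3979, g(2.25) ≈ 2.5000, g(2.75) ≈ 2.5981, g(3.25) ≈ 2.6926, g(3.75) ≈ 2.7839, g(4.25) ≈ 2.8723, g(4.75) ≈ 2.9580.
Sum = Δs · [g(1.75) + g(2.25) + g(2.75) + ...].
Sum ≈ 9.4014.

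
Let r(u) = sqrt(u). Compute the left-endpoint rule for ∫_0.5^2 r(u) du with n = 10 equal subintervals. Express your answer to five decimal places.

1.59622

Δu = (2 − 0.5)/10 = 0.15.
Left endpoints: 0.5, 0.65, 0.8, 0.95, 1.1, 1.25, 1.4, 1.55, 1.7, 1.85.
r(0.5) ≈ 0.70711, r(0.65) ≈ 0.80623, r(0.8) ≈ 0.89443, r(0.95) ≈ 0.97468, r(1.1) ≈ 1.04881, r(1.25) ≈ 1.11803, r(1.4) ≈ 1.18322, r(1.55) ≈ 1.24499, r(1.7) ≈ 1.30384, r(1.85) ≈ 1.36015.
Sum = Δu · [r(0.5) + r(0.65) + r(0.8) + ...].
Sum ≈ 1.59622.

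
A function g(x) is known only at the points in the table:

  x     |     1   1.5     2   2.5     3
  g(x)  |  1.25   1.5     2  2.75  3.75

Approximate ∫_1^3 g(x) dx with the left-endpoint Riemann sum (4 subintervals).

3.75

Δx = 0.5.
Sum = 0.5·[1.25 + 1.5 + 2 + 2.75] = 3.75.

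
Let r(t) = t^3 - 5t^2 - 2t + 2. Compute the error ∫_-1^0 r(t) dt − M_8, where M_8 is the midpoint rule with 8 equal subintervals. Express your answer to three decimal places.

-0.008

Exact integral: ∫_-1^0 r(t) dt ≈ 1.08333.
M_8 ≈ 1.09180.
Error ≈ 1.08333 − 1.09180 ≈ -0.008.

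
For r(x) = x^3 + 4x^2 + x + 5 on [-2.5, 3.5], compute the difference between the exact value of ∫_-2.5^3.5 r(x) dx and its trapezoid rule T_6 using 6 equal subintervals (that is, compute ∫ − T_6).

Exact integral: ∫_-2.5^3.5 r(x) dx = 138.75.
T_6 = 144.25.
Error = 138.75 − 144.25 = -5.5.

-5.5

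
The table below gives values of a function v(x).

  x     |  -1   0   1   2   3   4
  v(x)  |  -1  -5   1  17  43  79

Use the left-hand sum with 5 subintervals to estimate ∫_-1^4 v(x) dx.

Δx = 1.
Sum = 1·[(-1) + (-5) + 1 + 17 + 43] = 55.

55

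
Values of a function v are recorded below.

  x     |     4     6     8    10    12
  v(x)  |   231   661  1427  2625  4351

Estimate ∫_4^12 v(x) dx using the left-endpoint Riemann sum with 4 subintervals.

Δx = 2.
Sum = 2·[231 + 661 + 1427 + 2625] = 9888.

9888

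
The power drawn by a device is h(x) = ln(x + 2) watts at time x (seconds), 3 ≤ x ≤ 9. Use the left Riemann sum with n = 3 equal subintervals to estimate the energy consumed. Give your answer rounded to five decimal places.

11.50515

Δx = (9 − 3)/3 = 2.
Left endpoints: 3, 5, 7.
h(3) ≈ 1.60944, h(5) ≈ 1.94591, h(7) ≈ 2.19722.
Sum = Δx · [h(3) + h(5) + h(7)].
Sum ≈ 11.50515.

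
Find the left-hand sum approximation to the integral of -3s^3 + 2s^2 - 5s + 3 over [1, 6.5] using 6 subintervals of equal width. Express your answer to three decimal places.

-915.685

Δs = (6.5 − 1)/6 = 11/12.
Left endpoints: 1, 23/12, 17/6, 3.75, 14/3, 67/12.
f(1) = -3, f(23/12) = -20.359375, f(17/6) = -4561/72, f(3.75) = -145.828125, f(14/3) = -845/3, f(67/12) = -279203/576.
Sum = Δs · [f(1) + f(23/12) + f(17/6) + ...].
Sum ≈ -915.685.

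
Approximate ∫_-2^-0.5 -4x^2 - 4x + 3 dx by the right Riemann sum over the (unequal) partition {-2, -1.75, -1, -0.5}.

3.6875

Subinterval widths: 0.25, 0.75, 0.5.
Right endpoints: -1.75, -1, -0.5.
f(-1.75) = -2.25, f(-1) = 3, f(-0.5) = 4.
Sum = Σ Δx_i · f(x_i).
Sum = 3.6875.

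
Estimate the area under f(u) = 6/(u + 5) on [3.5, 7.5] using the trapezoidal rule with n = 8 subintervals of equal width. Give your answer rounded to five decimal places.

2.31490

Δu = (7.5 − 3.5)/8 = 0.5.
f(3.5) = 12/17, f(4) = 2/3, f(4.5) = 12/19, f(5) = 0.6, f(5.5) = 4/7, f(6) = 6/11, f(6.5) = 12/23, f(7) = 0.5, f(7.5) = 0.48.
T_8 = (Δu/2)·[f(u_0) + 2f(u_1) + ... + 2f(u_{7}) + f(u_8)].
Sum ≈ 2.31490.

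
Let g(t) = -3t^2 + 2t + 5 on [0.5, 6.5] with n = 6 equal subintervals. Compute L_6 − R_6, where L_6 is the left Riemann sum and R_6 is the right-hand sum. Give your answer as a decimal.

L_6 = -148.5.
R_6 = -262.5.
L_6 − R_6 = 114.

114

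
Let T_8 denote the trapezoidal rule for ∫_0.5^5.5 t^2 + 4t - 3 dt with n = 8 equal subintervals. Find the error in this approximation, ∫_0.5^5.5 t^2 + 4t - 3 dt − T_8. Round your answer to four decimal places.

Exact integral: ∫_0.5^5.5 f(t) dt ≈ 100.416667.
T_8 = 100.7421875.
Error ≈ 100.416667 − 100.7421875 ≈ -0.3255.

-0.3255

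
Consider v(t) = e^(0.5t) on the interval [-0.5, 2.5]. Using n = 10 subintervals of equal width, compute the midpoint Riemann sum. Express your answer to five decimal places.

5.41800

Δt = (2.5 − (-0.5))/10 = 0.3.
Midpoints: -0.35, -0.05, 0.25, 0.55, 0.85, 1.15, 1.45, 1.75, 2.05, 2.35.
v(-0.35) ≈ 0.83946, v(-0.05) ≈ 0.97531, v(0.25) ≈ 1.13315, v(0.55) ≈ 1.31653, v(0.85) ≈ 1.52959, v(1.15) ≈ 1.77713, v(1.45) ≈ 2.06473, v(1.75) ≈ 2.39888, v(2.05) ≈ 2.78710, v(2.35) ≈ 3.23814.
Sum = Δt · [v(-0.35) + v(-0.05) + v(0.25) + ...].
Sum ≈ 5.41800.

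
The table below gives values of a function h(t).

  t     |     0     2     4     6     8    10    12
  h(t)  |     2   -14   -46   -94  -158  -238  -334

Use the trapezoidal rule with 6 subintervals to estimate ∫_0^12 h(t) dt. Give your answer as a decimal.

Δt = 2.
T_6 = (2/2)·[2 + 2·(-14) + 2·(-46) + 2·(-94) + 2·(-158) + 2·(-238) + (-334)] = -1432.

-1432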